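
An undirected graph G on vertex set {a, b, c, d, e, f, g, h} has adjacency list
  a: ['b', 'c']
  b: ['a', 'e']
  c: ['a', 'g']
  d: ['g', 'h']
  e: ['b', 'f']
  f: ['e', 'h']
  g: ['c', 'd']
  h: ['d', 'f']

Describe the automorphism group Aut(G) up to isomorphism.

Every vertex has degree 2 and the graph is connected, so G is the 8-cycle C_8. The automorphisms of the 8-cycle are exactly the symmetries of a regular 8-gon: the dihedral group D_8, |D_8| = 16.

D_8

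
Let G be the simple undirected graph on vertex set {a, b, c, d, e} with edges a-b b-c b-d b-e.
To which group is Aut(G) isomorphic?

Vertex b has degree 4 and every other vertex has degree 1, so G is the star K_{1,4} with centre b. Any automorphism fixes the centre and permutes the 4 leaves freely, so Aut(G) ≅ S_4 of order 4! = 24.

S_4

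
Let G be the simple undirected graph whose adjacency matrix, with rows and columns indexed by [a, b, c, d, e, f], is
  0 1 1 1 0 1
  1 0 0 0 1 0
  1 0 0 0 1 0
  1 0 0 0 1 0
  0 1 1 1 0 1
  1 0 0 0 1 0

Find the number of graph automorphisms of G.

48

The vertices split by degree into {a, e} (degree 4) and {b, c, d, f} (degree 2); every edge runs between the two parts, so G is the complete bipartite graph K_{2,4}. The parts have unequal sizes, so no automorphism swaps them; each part is permuted independently, giving S_2 × S_4 of order 2!·4! = 48.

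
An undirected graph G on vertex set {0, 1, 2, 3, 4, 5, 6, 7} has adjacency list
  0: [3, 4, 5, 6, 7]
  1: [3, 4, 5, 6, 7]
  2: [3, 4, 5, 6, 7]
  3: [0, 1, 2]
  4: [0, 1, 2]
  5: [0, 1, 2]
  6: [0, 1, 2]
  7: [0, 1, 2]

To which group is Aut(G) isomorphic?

The vertices split by degree into {0, 1, 2} (degree 5) and {3, 4, 5, 6, 7} (degree 3); every edge runs between the two parts, so G is the complete bipartite graph K_{3,5}. Automorphisms preserve the bipartition setwise (since the parts differ in size) and act as S_5 × S_3 within it; |Aut| = 720.

S_5 × S_3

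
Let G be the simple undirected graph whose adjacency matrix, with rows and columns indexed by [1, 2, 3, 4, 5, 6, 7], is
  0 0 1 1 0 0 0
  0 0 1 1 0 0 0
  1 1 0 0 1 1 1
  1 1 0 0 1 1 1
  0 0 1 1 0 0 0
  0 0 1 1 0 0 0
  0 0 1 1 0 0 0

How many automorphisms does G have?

240

The vertices split by degree into {3, 4} (degree 5) and {1, 2, 5, 6, 7} (degree 2); every edge runs between the two parts, so G is the complete bipartite graph K_{2,5}. The parts have unequal sizes, so no automorphism swaps them; each part is permuted independently, giving S_2 × S_5 of order 2!·5! = 240.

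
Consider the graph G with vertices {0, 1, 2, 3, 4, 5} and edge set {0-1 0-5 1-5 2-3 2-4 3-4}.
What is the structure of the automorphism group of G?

(D_3 × D_3) ⋊ Z_2

G has two connected components, {0, 1, 5} and {2, 3, 4}; each is 2-regular, so G = C_3 ⊔ C_3. With two isomorphic components, Aut(G) = Aut(C_3) ≀ S_2 = (D_3 × D_3) ⋊ Z_2: permute each cycle by D_3, then optionally swap the two cycles. Order 2·(2·3)² = 72.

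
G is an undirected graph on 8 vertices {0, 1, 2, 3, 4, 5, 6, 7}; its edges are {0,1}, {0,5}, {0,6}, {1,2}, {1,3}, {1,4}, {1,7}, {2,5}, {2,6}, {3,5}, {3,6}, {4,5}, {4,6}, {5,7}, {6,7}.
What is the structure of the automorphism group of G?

The vertices split by degree into {1, 5, 6} (degree 5) and {0, 2, 3, 4, 7} (degree 3); every edge runs between the two parts, so G is the complete bipartite graph K_{3,5}. Automorphisms preserve the bipartition setwise (since the parts differ in size) and act as S_3 × S_5 within it; |Aut| = 720.

S_3 × S_5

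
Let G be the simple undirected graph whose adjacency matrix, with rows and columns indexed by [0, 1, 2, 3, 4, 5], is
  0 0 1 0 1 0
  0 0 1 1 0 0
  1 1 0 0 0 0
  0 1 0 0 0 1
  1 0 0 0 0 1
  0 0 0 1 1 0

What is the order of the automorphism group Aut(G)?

G is 2-regular and connected on 6 vertices, i.e. the cycle C_6. The automorphisms of the 6-cycle are exactly the symmetries of a regular 6-gon: the dihedral group D_6, |D_6| = 12.

12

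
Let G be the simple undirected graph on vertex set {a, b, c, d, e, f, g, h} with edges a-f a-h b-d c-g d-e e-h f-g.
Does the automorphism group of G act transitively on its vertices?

Automorphisms preserve degree, but G has vertices of degree 1 and vertices of degree 2; no automorphism maps one to the other, so G is not vertex-transitive.

No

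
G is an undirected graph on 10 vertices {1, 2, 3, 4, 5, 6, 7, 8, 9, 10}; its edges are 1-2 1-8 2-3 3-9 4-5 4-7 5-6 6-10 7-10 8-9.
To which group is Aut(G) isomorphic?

G has two connected components, {1, 2, 3, 8, 9} and {4, 5, 6, 7, 10}; each is 2-regular, so G = C_5 ⊔ C_5. With two isomorphic components, Aut(G) = Aut(C_5) ≀ S_2 = (D_5 × D_5) ⋊ Z_2: permute each cycle by D_5, then optionally swap the two cycles. Order 2·(2·5)² = 200.

D_5 ≀ Z_2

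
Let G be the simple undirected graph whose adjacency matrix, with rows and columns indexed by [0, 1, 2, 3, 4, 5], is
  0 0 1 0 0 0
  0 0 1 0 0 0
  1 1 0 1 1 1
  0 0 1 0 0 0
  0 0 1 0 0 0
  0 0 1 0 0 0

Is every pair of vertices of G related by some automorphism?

No

Vertex 2 is the only vertex of degree 5, so every automorphism fixes it; G is not vertex-transitive.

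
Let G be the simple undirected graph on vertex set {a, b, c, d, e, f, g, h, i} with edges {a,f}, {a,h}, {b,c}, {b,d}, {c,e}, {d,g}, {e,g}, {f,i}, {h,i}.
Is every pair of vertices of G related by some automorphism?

No

G has two connected components, {b, c, d, e, g} and {a, f, h, i}; each is 2-regular, so G = C_5 ⊔ C_4. The orbit of a under Aut(G) is {a, f, h, i}, which does not contain b, so G is not vertex-transitive.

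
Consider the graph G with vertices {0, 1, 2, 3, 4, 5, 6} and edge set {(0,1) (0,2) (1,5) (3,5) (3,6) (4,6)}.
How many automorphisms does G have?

2

The degree sequence is [2, 2, 1, 2, 1, 2, 2]; the two degree-1 vertices 2 and 4 are the ends of a path, so G = P_7. A path has exactly one nontrivial symmetry — reversal — giving Aut(G) of order 2.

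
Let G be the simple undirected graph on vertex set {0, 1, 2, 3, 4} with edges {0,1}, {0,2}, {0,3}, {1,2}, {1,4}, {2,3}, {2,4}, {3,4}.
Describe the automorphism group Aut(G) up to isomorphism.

the dihedral group of order 8

Vertex 2 is the unique vertex of degree 4; the remaining 4 vertices each have degree 3 and induce a cycle, so G is the wheel on 5 vertices with hub 2. With the hub fixed, the remaining symmetry is that of the rim cycle C_4, giving the dihedral group D_4.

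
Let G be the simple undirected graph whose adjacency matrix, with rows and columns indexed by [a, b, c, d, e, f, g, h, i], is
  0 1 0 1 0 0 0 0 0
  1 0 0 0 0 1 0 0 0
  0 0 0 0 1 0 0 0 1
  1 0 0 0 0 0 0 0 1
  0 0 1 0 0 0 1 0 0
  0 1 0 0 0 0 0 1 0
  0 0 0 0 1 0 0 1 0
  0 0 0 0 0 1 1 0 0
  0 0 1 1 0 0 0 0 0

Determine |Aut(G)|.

18

Every vertex has degree 2 and the graph is connected, so G is the 9-cycle C_9. C_9 has 9 rotations and 9 reflections, so Aut(C_9) ≅ D_9 of order 18.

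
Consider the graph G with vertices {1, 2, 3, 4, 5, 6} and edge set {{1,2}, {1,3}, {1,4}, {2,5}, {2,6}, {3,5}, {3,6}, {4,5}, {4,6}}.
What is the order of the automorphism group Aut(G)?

G is 3-regular and bipartite with parts {1, 5, 6} and {2, 3, 4} (each part is independent and every cross-pair is an edge), so G = K_{3,3}. Each part can be permuted independently (S_3 × S_3) and the two equal-size parts can also be swapped, giving (S_3 × S_3) ⋊ Z_2 of order 2·(3!)² = 72.

72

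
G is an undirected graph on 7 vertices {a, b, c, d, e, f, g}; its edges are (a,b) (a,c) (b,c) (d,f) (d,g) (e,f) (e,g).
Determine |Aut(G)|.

G has two connected components, {d, e, f, g} and {a, b, c}; each is 2-regular, so G = C_4 ⊔ C_3. The components are non-isomorphic (different sizes), so Aut(G) = Aut(C_3) × Aut(C_4) = D_3 × D_4 of order 6·8 = 48.

48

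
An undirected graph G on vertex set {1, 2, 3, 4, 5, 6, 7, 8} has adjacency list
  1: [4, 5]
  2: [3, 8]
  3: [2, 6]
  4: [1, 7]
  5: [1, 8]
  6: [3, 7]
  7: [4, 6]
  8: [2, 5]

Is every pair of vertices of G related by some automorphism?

G is 2-regular and connected on 8 vertices, i.e. the cycle C_8. The automorphisms of the 8-cycle are exactly the symmetries of a regular 8-gon: the dihedral group D_8, |D_8| = 16. Under this action every vertex can be carried to every other, so G is vertex-transitive.

Yes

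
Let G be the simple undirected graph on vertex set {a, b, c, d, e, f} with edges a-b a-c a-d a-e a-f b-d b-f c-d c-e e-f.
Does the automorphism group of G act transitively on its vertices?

Vertex a is the only vertex of degree 5, so every automorphism fixes it; G is not vertex-transitive.

No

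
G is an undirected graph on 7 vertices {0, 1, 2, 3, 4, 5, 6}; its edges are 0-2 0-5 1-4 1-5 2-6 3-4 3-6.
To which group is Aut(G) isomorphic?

G is 2-regular and connected on 7 vertices, i.e. the cycle C_7. The automorphisms of the 7-cycle are exactly the symmetries of a regular 7-gon: the dihedral group D_7, |D_7| = 14.

the dihedral group of order 14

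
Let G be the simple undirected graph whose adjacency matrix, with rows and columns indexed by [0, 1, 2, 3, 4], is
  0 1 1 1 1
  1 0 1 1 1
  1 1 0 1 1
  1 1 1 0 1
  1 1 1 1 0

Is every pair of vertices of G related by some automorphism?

Every vertex has degree 4, so G is the complete graph K_5. Every bijection on the vertex set is an automorphism of K_5; hence Aut(K_5) ≅ S_5, order 120. Under this action every vertex can be carried to every other, so G is vertex-transitive.

Yes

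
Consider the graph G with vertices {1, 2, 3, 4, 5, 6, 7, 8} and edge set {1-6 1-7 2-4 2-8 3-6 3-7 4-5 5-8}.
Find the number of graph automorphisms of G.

128

G has two connected components, {1, 3, 6, 7} and {2, 4, 5, 8}; each is 2-regular, so G = C_4 ⊔ C_4. Aut of a disjoint union of two copies of C_4 is the wreath product D_4 ≀ Z_2, of order 2·8² = 128.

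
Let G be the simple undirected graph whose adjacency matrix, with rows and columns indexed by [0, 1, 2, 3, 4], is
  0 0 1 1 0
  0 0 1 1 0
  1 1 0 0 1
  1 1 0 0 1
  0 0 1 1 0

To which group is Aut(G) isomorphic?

The vertices split by degree into {2, 3} (degree 3) and {0, 1, 4} (degree 2); every edge runs between the two parts, so G is the complete bipartite graph K_{2,3}. Automorphisms preserve the bipartition setwise (since the parts differ in size) and act as S_3 × S_2 within it; |Aut| = 12.

S_3 × S_2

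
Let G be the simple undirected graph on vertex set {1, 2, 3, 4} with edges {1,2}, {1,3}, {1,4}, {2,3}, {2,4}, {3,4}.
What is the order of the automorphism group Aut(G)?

Every vertex has degree 3, so G is the complete graph K_4. Any permutation of the 4 vertices preserves K_4, so Aut(K_4) = S_4 of order 4! = 24.

24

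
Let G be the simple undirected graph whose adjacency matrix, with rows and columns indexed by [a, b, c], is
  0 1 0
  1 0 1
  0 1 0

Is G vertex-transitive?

No

Vertex b is the only vertex of degree 2, so every automorphism fixes it; G is not vertex-transitive.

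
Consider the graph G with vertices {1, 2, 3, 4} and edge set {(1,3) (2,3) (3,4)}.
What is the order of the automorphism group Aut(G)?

6

Vertex 3 has degree 3 and every other vertex has degree 1, so G is the star K_{1,3} with centre 3. The 3 leaves are pairwise interchangeable while the centre is fixed, giving Aut(G) = S_3.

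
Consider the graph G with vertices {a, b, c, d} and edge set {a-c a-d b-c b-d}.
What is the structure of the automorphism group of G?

G is 2-regular and bipartite on 2^2 = 4 vertices with girth 4; it is the hypercube graph Q_2. The symmetry group of the 2-cube is the hyperoctahedral group B_2 = Z_2 ≀ S_2, of order 2^2·2! = 8.

Z_2^2 ⋊ S_2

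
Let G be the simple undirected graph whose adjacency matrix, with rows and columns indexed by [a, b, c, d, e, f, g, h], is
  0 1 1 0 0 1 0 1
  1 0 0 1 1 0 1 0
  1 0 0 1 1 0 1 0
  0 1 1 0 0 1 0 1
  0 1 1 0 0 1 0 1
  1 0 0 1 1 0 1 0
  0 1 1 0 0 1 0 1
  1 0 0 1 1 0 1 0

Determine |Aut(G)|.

G is 4-regular and bipartite with parts {a, d, e, g} and {b, c, f, h} (each part is independent and every cross-pair is an edge), so G = K_{4,4}. Each part can be permuted independently (S_4 × S_4) and the two equal-size parts can also be swapped, giving (S_4 × S_4) ⋊ Z_2 of order 2·(4!)² = 1152.

1152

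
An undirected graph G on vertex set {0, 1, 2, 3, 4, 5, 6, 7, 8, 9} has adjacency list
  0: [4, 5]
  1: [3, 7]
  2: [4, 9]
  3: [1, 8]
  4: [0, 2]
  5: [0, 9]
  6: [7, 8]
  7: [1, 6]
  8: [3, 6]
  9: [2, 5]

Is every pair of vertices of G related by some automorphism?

Yes

G has two connected components, {1, 3, 6, 7, 8} and {0, 2, 4, 5, 9}; each is 2-regular, so G = C_5 ⊔ C_5. Aut of a disjoint union of two copies of C_5 is the wreath product D_5 ≀ Z_2, of order 2·10² = 200. This group acts transitively on the 10 vertices.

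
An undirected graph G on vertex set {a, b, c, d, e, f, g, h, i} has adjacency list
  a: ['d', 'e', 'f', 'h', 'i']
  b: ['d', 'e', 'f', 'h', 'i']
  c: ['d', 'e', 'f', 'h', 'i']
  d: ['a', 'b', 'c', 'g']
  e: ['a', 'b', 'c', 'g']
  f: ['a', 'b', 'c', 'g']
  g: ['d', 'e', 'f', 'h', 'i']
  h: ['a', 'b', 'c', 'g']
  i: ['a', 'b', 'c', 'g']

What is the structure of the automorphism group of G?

S_4 × S_5

The vertices split by degree into {a, b, c, g} (degree 5) and {d, e, f, h, i} (degree 4); every edge runs between the two parts, so G is the complete bipartite graph K_{4,5}. The parts have unequal sizes, so no automorphism swaps them; each part is permuted independently, giving S_4 × S_5 of order 4!·5! = 2880.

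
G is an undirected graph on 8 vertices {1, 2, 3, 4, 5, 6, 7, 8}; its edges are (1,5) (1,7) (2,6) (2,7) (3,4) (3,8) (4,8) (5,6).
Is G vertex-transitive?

G has two connected components, {1, 2, 5, 6, 7} and {3, 4, 8}; each is 2-regular, so G = C_5 ⊔ C_3. The orbit of 1 under Aut(G) is {1, 2, 5, 6, 7}, which does not contain 3, so G is not vertex-transitive.

No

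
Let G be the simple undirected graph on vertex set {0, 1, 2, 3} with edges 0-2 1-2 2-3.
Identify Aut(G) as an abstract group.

the symmetric group on 3 letters

Vertex 2 has degree 3 and every other vertex has degree 1, so G is the star K_{1,3} with centre 2. The 3 leaves are pairwise interchangeable while the centre is fixed, giving Aut(G) = S_3.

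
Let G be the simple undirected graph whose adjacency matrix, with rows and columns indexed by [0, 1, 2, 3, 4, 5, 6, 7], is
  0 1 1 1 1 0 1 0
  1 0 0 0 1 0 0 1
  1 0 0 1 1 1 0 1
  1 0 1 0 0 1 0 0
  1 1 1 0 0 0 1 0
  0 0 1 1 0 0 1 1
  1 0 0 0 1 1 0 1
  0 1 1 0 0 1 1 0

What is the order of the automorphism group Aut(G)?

1

The degree sequence is [5, 3, 5, 3, 4, 4, 4, 4]. Checking the degree-preserving permutations of the vertex set shows that none except the identity preserves every edge, so Aut(G) is trivial.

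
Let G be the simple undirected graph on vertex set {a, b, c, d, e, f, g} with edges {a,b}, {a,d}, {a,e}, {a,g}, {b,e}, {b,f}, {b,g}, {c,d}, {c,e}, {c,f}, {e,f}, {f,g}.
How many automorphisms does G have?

1

The degree sequence is [4, 4, 3, 2, 4, 4, 3]. Checking the degree-preserving permutations of the vertex set shows that none except the identity preserves every edge, so Aut(G) is trivial.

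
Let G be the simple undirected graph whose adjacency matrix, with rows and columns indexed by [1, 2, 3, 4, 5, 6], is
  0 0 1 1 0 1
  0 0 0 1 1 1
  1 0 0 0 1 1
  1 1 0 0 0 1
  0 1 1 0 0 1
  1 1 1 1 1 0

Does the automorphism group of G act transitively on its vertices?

Vertex 6 is the only vertex of degree 5, so every automorphism fixes it; G is not vertex-transitive.

No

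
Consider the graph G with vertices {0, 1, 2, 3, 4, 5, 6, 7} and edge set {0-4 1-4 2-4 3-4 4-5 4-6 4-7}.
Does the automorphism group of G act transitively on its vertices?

No

Vertex 4 is the only vertex of degree 7, so every automorphism fixes it; G is not vertex-transitive.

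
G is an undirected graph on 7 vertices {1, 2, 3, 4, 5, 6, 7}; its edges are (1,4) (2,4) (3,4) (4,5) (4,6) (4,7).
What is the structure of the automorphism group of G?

the symmetric group on 6 letters

Vertex 4 has degree 6 and every other vertex has degree 1, so G is the star K_{1,6} with centre 4. The 6 leaves are pairwise interchangeable while the centre is fixed, giving Aut(G) = S_6.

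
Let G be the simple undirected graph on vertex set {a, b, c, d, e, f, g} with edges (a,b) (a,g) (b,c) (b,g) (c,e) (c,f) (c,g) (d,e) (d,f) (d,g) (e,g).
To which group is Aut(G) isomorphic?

Degrees alone do not determine every vertex (e.g. a and f both have degree 2), but their neighbour-degree multisets differ: N(a) has degrees [3, 5] while N(f) has degrees [3, 4]. Repeating this refinement separates all vertices, so the only automorphism is the identity.

{e}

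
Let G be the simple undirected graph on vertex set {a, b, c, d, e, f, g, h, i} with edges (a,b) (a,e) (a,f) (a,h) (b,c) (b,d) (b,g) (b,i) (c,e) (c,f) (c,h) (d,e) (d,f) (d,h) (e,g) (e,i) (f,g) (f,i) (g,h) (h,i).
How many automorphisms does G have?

The vertices split by degree into {b, e, f, h} (degree 5) and {a, c, d, g, i} (degree 4); every edge runs between the two parts, so G is the complete bipartite graph K_{4,5}. The parts have unequal sizes, so no automorphism swaps them; each part is permuted independently, giving S_5 × S_4 of order 5!·4! = 2880.

2880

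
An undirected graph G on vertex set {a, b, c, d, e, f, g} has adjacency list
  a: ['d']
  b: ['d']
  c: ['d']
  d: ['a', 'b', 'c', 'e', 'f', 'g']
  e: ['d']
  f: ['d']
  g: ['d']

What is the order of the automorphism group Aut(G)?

720

Vertex d has degree 6 and every other vertex has degree 1, so G is the star K_{1,6} with centre d. Any automorphism fixes the centre and permutes the 6 leaves freely, so Aut(G) ≅ S_6 of order 6! = 720.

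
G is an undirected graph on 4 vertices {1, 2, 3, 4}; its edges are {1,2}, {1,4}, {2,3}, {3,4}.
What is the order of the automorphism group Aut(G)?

Every vertex has degree 2 and the graph is connected, so G is the 4-cycle C_4. The automorphisms of the 4-cycle are exactly the symmetries of a regular 4-gon: the dihedral group D_4, |D_4| = 8.

8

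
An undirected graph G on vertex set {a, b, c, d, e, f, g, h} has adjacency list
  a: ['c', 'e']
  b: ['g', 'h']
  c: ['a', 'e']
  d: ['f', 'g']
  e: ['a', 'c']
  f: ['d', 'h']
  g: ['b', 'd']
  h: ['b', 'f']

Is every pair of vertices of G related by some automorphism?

No

G has two connected components, {b, d, f, g, h} and {a, c, e}; each is 2-regular, so G = C_5 ⊔ C_3. The orbit of a under Aut(G) is {a, c, e}, which does not contain b, so G is not vertex-transitive.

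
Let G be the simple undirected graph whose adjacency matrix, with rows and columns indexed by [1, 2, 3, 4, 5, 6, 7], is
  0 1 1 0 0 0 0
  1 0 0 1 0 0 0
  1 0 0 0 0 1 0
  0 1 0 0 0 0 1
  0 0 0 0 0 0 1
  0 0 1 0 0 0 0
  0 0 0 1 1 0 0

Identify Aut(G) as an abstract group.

Z_2

The degree sequence is [2, 2, 2, 2, 1, 1, 2]; the two degree-1 vertices 5 and 6 are the ends of a path, so G = P_7. The only nontrivial automorphism of a path is the end-to-end reflection, so Aut(G) ≅ Z_2.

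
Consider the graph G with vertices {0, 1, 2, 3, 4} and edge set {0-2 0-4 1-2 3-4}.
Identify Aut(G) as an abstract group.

The degree sequence is [2, 1, 2, 1, 2]; the two degree-1 vertices 1 and 3 are the ends of a path, so G = P_5. A path has exactly one nontrivial symmetry — reversal — giving Aut(G) of order 2.

C_2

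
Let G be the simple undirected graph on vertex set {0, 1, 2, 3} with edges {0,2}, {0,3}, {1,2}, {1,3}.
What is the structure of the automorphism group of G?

Z_2^2 ⋊ S_2

G is 2-regular and bipartite on 2^2 = 4 vertices with girth 4; it is the hypercube graph Q_2. The symmetry group of the 2-cube is the hyperoctahedral group B_2 = Z_2 ≀ S_2, of order 2^2·2! = 8.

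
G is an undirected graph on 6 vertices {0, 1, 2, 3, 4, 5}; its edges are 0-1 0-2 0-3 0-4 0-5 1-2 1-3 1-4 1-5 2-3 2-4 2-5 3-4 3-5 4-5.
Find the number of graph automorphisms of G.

720

All 6 vertices are pairwise adjacent: G = K_6. Any permutation of the 6 vertices preserves K_6, so Aut(K_6) = S_6 of order 6! = 720.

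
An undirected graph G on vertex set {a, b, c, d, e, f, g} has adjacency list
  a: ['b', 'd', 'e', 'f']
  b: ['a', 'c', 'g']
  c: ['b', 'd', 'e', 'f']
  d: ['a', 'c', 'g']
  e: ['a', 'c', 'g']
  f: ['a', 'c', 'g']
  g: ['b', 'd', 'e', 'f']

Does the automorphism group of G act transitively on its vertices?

Automorphisms preserve degree, but G has vertices of degree 3 and vertices of degree 4; no automorphism maps one to the other, so G is not vertex-transitive.

No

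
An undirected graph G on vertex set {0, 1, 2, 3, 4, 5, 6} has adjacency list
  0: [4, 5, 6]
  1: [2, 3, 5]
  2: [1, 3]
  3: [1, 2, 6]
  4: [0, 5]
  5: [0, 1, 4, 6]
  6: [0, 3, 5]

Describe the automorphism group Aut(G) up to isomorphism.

the trivial group

The degree sequence is [3, 3, 2, 3, 2, 4, 3]. Checking the degree-preserving permutations of the vertex set shows that none except the identity preserves every edge, so Aut(G) is trivial.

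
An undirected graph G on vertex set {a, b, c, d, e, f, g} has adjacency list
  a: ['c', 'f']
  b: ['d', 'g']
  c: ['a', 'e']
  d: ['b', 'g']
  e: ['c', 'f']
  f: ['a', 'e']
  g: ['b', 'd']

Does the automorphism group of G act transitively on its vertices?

G has two connected components, {a, c, e, f} and {b, d, g}; each is 2-regular, so G = C_4 ⊔ C_3. The orbit of a under Aut(G) is {a, c, e, f}, which does not contain b, so G is not vertex-transitive.

No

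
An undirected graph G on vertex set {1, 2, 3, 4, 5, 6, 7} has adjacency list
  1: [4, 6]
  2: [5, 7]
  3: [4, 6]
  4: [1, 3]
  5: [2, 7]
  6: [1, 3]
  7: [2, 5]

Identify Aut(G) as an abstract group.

G has two connected components, {1, 3, 4, 6} and {2, 5, 7}; each is 2-regular, so G = C_4 ⊔ C_3. The components are non-isomorphic (different sizes), so Aut(G) = Aut(C_4) × Aut(C_3) = D_4 × D_3 of order 8·6 = 48.

D_4 × D_3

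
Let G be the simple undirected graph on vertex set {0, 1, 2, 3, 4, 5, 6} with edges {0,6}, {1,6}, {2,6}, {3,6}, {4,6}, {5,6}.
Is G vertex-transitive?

Vertex 6 is the only vertex of degree 6, so every automorphism fixes it; G is not vertex-transitive.

No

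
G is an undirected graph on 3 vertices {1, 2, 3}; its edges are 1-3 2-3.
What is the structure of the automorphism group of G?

The degree sequence is [1, 1, 2]; the two degree-1 vertices 1 and 2 are the ends of a path, so G = P_3. The only nontrivial automorphism of a path is the end-to-end reflection, so Aut(G) ≅ Z_2.

the cyclic group of order 2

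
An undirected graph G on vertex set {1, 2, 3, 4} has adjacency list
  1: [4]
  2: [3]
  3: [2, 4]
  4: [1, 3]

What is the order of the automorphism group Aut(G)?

The degree sequence is [1, 1, 2, 2]; the two degree-1 vertices 1 and 2 are the ends of a path, so G = P_4. The only nontrivial automorphism of a path is the end-to-end reflection, so Aut(G) ≅ Z_2.

2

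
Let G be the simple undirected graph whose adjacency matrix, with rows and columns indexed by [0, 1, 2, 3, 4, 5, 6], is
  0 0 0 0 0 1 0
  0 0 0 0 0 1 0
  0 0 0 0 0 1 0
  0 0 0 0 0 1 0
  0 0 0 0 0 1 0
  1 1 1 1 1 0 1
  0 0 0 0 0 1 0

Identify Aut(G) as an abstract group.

Vertex 5 has degree 6 and every other vertex has degree 1, so G is the star K_{1,6} with centre 5. The 6 leaves are pairwise interchangeable while the centre is fixed, giving Aut(G) = S_6.

S_6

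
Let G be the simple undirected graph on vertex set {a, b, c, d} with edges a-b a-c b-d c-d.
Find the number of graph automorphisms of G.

8

G is 2-regular and bipartite on 2^2 = 4 vertices with girth 4; it is the hypercube graph Q_2. Aut(Q_2) consists of the signed permutations of the 2 coordinate axes: 2! permutations times 2^2 sign flips, so |Aut| = 2^2·2! = 8.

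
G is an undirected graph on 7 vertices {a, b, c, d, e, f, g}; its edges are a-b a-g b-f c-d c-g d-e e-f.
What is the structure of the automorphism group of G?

Every vertex has degree 2 and the graph is connected, so G is the 7-cycle C_7. C_7 has 7 rotations and 7 reflections, so Aut(C_7) ≅ D_7 of order 14.

D_7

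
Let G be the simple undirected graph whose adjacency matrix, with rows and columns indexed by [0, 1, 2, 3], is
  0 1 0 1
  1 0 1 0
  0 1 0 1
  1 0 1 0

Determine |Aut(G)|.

8

G is 2-regular and bipartite with parts {0, 2} and {1, 3} (each part is independent and every cross-pair is an edge), so G = K_{2,2}. Each part can be permuted independently (S_2 × S_2) and the two equal-size parts can also be swapped, giving (S_2 × S_2) ⋊ Z_2 of order 2·(2!)² = 8.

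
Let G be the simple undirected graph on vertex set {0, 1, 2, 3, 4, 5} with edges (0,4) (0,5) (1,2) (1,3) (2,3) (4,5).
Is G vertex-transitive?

Yes

G has two connected components, {0, 4, 5} and {1, 2, 3}; each is 2-regular, so G = C_3 ⊔ C_3. With two isomorphic components, Aut(G) = Aut(C_3) ≀ S_2 = (D_3 × D_3) ⋊ Z_2: permute each cycle by D_3, then optionally swap the two cycles. Order 2·(2·3)² = 72. This group acts transitively on the 6 vertices.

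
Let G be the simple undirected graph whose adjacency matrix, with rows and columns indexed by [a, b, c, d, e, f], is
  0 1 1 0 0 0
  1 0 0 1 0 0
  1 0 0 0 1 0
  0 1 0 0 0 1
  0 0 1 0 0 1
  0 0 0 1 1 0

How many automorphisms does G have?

Every vertex has degree 2 and the graph is connected, so G is the 6-cycle C_6. The automorphisms of the 6-cycle are exactly the symmetries of a regular 6-gon: the dihedral group D_6, |D_6| = 12.

12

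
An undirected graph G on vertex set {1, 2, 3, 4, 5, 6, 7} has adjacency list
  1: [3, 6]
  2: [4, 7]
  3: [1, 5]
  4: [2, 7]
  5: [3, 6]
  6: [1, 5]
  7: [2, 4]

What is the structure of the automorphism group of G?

D_4 × D_3

G has two connected components, {1, 3, 5, 6} and {2, 4, 7}; each is 2-regular, so G = C_4 ⊔ C_3. No automorphism exchanges components of different sizes, hence Aut(G) is the direct product D_4 × D_3, order 48.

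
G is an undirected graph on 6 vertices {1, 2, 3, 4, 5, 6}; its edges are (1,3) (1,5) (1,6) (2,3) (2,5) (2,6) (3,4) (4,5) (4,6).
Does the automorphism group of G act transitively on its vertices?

Yes

G is 3-regular and bipartite with parts {3, 5, 6} and {1, 2, 4} (each part is independent and every cross-pair is an edge), so G = K_{3,3}. Aut(K_{3,3}) is the wreath product S_3 ≀ Z_2: permute within each part, then optionally swap the parts; |Aut| = 2·(3!)² = 72. This group acts transitively on the 6 vertices.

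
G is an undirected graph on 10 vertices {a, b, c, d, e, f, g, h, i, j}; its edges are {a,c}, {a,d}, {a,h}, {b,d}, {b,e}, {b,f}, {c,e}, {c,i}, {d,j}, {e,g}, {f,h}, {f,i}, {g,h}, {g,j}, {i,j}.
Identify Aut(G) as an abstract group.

the symmetric group S_5

G is 3-regular on 10 vertices with no triangles and no 4-cycles (girth 5): this is the Petersen graph. Viewing the Petersen graph as the Kneser graph K(5,2) — vertices are 2-subsets of {1,…,5}, edges join disjoint pairs — its automorphisms are exactly the permutations of the 5-element set, so Aut ≅ S_5 of order 120.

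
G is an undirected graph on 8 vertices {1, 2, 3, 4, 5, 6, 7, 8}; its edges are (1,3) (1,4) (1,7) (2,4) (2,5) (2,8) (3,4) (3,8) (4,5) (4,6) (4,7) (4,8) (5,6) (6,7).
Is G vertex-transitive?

No

Vertex 4 is the only vertex of degree 7, so every automorphism fixes it; G is not vertex-transitive.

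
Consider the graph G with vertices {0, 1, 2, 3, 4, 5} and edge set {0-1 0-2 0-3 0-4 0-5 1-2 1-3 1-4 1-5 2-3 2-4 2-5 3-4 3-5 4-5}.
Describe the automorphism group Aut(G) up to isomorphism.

All 6 vertices are pairwise adjacent: G = K_6. Any permutation of the 6 vertices preserves K_6, so Aut(K_6) = S_6 of order 6! = 720.

the symmetric group on 6 letters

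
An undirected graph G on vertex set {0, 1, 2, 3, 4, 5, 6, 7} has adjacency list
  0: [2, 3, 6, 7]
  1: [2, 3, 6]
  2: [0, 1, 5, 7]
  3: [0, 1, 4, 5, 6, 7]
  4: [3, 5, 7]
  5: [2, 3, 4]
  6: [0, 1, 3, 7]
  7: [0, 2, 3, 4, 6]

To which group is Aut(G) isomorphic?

Degrees alone do not determine every vertex (e.g. 0 and 2 both have degree 4), but their neighbour-degree multisets differ: N(0) has degrees [4, 4, 5, 6] while N(2) has degrees [3, 3, 4, 5]. Repeating this refinement separates all vertices, so the only automorphism is the identity.

the trivial group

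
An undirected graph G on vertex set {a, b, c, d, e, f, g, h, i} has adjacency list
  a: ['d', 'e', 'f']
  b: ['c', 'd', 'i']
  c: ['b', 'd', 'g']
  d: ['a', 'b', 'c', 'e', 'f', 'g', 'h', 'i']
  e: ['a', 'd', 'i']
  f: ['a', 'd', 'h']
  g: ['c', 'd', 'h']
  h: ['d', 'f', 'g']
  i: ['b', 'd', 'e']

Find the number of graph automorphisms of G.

Vertex d is the unique vertex of degree 8; the remaining 8 vertices each have degree 3 and induce a cycle, so G is the wheel on 9 vertices with hub d. Every automorphism fixes the hub and acts on the rim 8-cycle, so Aut(G) ≅ Aut(C_8) = D_8 of order 16.

16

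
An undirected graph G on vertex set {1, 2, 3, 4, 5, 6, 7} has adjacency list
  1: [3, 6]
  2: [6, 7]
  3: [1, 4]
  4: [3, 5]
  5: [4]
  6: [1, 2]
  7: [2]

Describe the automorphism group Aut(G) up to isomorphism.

the cyclic group of order 2

The degree sequence is [2, 2, 2, 2, 1, 2, 1]; the two degree-1 vertices 5 and 7 are the ends of a path, so G = P_7. The only nontrivial automorphism of a path is the end-to-end reflection, so Aut(G) ≅ Z_2.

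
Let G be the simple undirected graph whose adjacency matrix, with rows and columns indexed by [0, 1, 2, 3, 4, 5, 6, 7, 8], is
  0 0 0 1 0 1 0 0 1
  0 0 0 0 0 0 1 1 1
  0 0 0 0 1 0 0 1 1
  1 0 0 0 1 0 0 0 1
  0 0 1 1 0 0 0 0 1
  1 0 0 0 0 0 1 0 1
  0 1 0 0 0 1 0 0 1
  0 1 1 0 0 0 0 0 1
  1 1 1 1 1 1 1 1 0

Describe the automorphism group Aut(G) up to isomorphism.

Vertex 8 is the unique vertex of degree 8; the remaining 8 vertices each have degree 3 and induce a cycle, so G is the wheel on 9 vertices with hub 8. Every automorphism fixes the hub and acts on the rim 8-cycle, so Aut(G) ≅ Aut(C_8) = D_8 of order 16.

D_8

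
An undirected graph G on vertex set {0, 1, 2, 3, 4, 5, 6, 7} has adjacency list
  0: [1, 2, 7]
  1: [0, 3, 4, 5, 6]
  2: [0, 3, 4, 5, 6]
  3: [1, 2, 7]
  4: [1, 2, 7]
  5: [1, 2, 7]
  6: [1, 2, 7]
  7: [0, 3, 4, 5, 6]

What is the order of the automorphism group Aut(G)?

720

The vertices split by degree into {1, 2, 7} (degree 5) and {0, 3, 4, 5, 6} (degree 3); every edge runs between the two parts, so G is the complete bipartite graph K_{3,5}. Automorphisms preserve the bipartition setwise (since the parts differ in size) and act as S_5 × S_3 within it; |Aut| = 720.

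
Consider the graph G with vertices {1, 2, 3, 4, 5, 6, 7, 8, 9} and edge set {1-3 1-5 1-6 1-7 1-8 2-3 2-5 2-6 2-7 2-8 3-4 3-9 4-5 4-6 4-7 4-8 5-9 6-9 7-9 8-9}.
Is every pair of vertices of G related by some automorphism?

Automorphisms preserve degree, but G has vertices of degree 4 and vertices of degree 5; no automorphism maps one to the other, so G is not vertex-transitive.

No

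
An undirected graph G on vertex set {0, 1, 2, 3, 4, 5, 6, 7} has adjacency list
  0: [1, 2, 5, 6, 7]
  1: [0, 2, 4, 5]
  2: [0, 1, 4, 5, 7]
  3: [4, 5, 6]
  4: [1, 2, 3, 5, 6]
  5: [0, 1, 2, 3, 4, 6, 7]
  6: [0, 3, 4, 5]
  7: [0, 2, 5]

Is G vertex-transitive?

No

Vertex 5 is the only vertex of degree 7, so every automorphism fixes it; G is not vertex-transitive.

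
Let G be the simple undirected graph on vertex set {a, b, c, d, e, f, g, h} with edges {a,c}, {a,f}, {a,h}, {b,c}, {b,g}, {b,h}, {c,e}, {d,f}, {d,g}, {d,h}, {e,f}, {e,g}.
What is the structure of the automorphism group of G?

G is 3-regular and bipartite on 2^3 = 8 vertices with girth 4; it is the hypercube graph Q_3. The symmetry group of the 3-cube is the hyperoctahedral group B_3 = Z_2 ≀ S_3, of order 2^3·3! = 48.

Z_2^3 ⋊ S_3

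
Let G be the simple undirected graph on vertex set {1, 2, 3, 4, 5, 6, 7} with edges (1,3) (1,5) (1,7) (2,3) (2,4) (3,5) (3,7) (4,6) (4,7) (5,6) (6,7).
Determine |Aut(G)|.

The degree sequence is [3, 2, 4, 3, 3, 3, 4]. Checking the degree-preserving permutations of the vertex set shows that none except the identity preserves every edge, so Aut(G) is trivial.

1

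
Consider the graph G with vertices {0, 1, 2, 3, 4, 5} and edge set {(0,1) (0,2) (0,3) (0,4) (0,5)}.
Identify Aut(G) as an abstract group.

the symmetric group on 5 letters

Vertex 0 has degree 5 and every other vertex has degree 1, so G is the star K_{1,5} with centre 0. The 5 leaves are pairwise interchangeable while the centre is fixed, giving Aut(G) = S_5.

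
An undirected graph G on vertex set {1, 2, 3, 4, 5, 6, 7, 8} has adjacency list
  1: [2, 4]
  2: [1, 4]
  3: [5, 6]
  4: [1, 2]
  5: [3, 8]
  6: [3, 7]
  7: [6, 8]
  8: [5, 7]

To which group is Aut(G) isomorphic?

G has two connected components, {3, 5, 6, 7, 8} and {1, 2, 4}; each is 2-regular, so G = C_5 ⊔ C_3. The components are non-isomorphic (different sizes), so Aut(G) = Aut(C_5) × Aut(C_3) = D_5 × D_3 of order 10·6 = 60.

D_5 × D_3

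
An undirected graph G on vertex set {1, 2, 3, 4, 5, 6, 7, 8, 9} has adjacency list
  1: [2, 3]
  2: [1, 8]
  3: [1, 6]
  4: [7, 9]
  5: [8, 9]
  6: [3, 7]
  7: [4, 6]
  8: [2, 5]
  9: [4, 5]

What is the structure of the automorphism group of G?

the dihedral group of order 18

Every vertex has degree 2 and the graph is connected, so G is the 9-cycle C_9. C_9 has 9 rotations and 9 reflections, so Aut(C_9) ≅ D_9 of order 18.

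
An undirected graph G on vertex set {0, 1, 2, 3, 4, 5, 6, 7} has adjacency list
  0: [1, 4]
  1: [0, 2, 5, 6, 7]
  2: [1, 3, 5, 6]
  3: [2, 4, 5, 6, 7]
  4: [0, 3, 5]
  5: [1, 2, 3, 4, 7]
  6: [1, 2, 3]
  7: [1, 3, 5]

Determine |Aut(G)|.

Degrees alone do not determine every vertex (e.g. 1 and 3 both have degree 5), but their neighbour-degree multisets differ: N(1) has degrees [2, 3, 3, 4, 5] while N(3) has degrees [3, 3, 3, 4, 5]. Repeating this refinement separates all vertices, so the only automorphism is the identity.

1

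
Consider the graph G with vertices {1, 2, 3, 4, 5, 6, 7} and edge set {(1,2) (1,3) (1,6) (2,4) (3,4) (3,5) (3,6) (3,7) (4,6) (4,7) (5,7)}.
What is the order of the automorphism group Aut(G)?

1

Degrees alone do not determine every vertex (e.g. 1 and 6 both have degree 3), but their neighbour-degree multisets differ: N(1) has degrees [2, 3, 5] while N(6) has degrees [3, 4, 5]. Repeating this refinement separates all vertices, so the only automorphism is the identity.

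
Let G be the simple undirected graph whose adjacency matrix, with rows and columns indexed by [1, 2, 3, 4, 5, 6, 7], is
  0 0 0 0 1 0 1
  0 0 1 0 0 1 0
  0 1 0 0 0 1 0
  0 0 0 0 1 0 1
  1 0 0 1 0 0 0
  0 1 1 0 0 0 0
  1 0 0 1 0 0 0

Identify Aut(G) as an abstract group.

G has two connected components, {1, 4, 5, 7} and {2, 3, 6}; each is 2-regular, so G = C_4 ⊔ C_3. The components are non-isomorphic (different sizes), so Aut(G) = Aut(C_3) × Aut(C_4) = D_3 × D_4 of order 6·8 = 48.

D_3 × D_4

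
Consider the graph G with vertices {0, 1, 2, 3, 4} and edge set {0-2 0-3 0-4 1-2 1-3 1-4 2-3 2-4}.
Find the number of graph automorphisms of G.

8

Vertex 2 is the unique vertex of degree 4; the remaining 4 vertices each have degree 3 and induce a cycle, so G is the wheel on 5 vertices with hub 2. With the hub fixed, the remaining symmetry is that of the rim cycle C_4, giving the dihedral group D_4.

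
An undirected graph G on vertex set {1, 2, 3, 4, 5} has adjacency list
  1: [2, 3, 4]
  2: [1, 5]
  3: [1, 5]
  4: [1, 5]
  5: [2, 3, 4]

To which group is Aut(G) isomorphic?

The vertices split by degree into {1, 5} (degree 3) and {2, 3, 4} (degree 2); every edge runs between the two parts, so G is the complete bipartite graph K_{2,3}. The parts have unequal sizes, so no automorphism swaps them; each part is permuted independently, giving S_3 × S_2 of order 3!·2! = 12.

S_3 × S_2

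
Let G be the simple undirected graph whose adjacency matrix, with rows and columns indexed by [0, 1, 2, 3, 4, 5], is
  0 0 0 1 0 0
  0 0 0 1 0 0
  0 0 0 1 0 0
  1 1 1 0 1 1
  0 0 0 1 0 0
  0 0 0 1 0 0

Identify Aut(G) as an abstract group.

S_5

Vertex 3 has degree 5 and every other vertex has degree 1, so G is the star K_{1,5} with centre 3. The 5 leaves are pairwise interchangeable while the centre is fixed, giving Aut(G) = S_5.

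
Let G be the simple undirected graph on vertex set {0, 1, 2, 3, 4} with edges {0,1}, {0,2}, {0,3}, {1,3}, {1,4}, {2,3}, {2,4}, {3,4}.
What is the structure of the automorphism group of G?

Vertex 3 is the unique vertex of degree 4; the remaining 4 vertices each have degree 3 and induce a cycle, so G is the wheel on 5 vertices with hub 3. With the hub fixed, the remaining symmetry is that of the rim cycle C_4, giving the dihedral group D_4.

D_4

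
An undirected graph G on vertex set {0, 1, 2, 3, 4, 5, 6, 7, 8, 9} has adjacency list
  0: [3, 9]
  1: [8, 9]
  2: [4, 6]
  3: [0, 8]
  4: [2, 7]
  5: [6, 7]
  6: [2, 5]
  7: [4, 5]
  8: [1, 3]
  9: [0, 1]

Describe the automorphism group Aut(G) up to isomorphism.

D_5 ≀ Z_2

G has two connected components, {2, 4, 5, 6, 7} and {0, 1, 3, 8, 9}; each is 2-regular, so G = C_5 ⊔ C_5. With two isomorphic components, Aut(G) = Aut(C_5) ≀ S_2 = (D_5 × D_5) ⋊ Z_2: permute each cycle by D_5, then optionally swap the two cycles. Order 2·(2·5)² = 200.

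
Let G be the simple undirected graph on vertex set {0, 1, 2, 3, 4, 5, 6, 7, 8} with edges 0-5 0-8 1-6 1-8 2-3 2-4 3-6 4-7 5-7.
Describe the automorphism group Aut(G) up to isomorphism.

the dihedral group of order 18

G is 2-regular and connected on 9 vertices, i.e. the cycle C_9. The automorphisms of the 9-cycle are exactly the symmetries of a regular 9-gon: the dihedral group D_9, |D_9| = 18.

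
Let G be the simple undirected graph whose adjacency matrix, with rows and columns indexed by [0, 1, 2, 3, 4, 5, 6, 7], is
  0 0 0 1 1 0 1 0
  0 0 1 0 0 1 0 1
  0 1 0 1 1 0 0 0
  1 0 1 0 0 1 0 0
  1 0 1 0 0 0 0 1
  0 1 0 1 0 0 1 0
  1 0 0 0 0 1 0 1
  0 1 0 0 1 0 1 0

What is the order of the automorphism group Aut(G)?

48

G is 3-regular and bipartite on 2^3 = 8 vertices with girth 4; it is the hypercube graph Q_3. Aut(Q_3) consists of the signed permutations of the 3 coordinate axes: 3! permutations times 2^3 sign flips, so |Aut| = 2^3·3! = 48.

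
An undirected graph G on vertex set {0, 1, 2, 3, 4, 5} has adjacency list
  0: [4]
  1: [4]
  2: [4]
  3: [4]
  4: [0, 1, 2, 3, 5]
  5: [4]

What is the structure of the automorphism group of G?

the symmetric group on 5 letters

Vertex 4 has degree 5 and every other vertex has degree 1, so G is the star K_{1,5} with centre 4. Any automorphism fixes the centre and permutes the 5 leaves freely, so Aut(G) ≅ S_5 of order 5! = 120.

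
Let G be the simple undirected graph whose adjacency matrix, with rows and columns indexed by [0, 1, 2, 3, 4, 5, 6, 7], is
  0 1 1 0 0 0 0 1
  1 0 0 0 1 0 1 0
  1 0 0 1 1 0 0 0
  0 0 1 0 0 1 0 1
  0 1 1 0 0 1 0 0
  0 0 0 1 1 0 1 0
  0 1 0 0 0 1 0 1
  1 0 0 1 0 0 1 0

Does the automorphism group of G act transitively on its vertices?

Yes

G is 3-regular and bipartite on 2^3 = 8 vertices with girth 4; it is the hypercube graph Q_3. Aut(Q_3) consists of the signed permutations of the 3 coordinate axes: 3! permutations times 2^3 sign flips, so |Aut| = 2^3·3! = 48. Under this action every vertex can be carried to every other, so G is vertex-transitive.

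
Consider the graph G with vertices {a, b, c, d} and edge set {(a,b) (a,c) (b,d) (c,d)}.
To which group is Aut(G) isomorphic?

D_4

G is 2-regular and bipartite on 2^2 = 4 vertices with girth 4; it is the hypercube graph Q_2. The symmetry group of the 2-cube is the hyperoctahedral group B_2 = Z_2 ≀ S_2, of order 2^2·2! = 8.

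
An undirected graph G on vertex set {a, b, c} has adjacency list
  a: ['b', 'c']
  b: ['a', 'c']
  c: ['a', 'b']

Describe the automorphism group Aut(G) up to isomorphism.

S_3

Every vertex has degree 2, so G is the complete graph K_3. Every bijection on the vertex set is an automorphism of K_3; hence Aut(K_3) ≅ S_3, order 6.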